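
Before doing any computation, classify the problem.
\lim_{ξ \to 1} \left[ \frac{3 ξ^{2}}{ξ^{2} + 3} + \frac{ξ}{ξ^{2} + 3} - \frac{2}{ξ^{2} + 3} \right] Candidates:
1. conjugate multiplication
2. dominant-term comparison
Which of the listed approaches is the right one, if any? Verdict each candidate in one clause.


Technique: no special technique — the expression is continuous at 1 — substitute and evaluate; no indeterminate form appears.
- conjugate multiplication — the conjugate move applies to radical differences, which this is not.
- dominant-term comparison — this limit is not decided by comparing leading-term growth at infinity.


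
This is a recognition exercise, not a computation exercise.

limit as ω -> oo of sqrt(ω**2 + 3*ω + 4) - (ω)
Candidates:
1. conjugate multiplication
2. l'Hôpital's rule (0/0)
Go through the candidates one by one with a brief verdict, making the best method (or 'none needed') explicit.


Method: conjugate multiplication — both pieces blow up but their difference is finite; the conjugate trick rationalizes sqrt(ω**2 + 3*ω + 4) - ω.
- conjugate multiplication: applies; the problem has the shape this method handles.
- l'Hôpital's rule (0/0): the expression is a difference driving to ∞ − ∞, not a 0/0 quotient — there is no ratio for the rule to differentiate.


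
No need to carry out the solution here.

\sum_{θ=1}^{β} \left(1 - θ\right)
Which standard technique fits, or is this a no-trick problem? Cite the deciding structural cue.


Best approach: no special technique — no cancellation, no constant ratio, no binomial weights — just polynomial terms summed directly.


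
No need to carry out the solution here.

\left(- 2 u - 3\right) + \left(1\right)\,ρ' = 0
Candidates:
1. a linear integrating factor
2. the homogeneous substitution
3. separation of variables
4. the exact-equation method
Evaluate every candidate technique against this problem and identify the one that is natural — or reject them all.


Method: no special technique — the slope is a pure function of u; integrate both sides and be done.
- a linear integrating factor: with the unknown absent the integrating factor is a formality; direct integration is the working structure.
- the homogeneous substitution: the ratio substitution does not collapse this equation.
- separation of variables: separation is only trivially available — with the unknown absent from the slope this is a direct integration, not a separation problem.
- the exact-equation method: no dependence on the unknown anywhere: exactness is a label without content here.


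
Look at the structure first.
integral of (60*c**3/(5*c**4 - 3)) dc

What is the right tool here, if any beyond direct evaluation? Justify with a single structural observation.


Diagnosis: u-substitution — read it as f(5*c**4 - 3) times a constant multiple of d(5*c**4 - 3): one substitution, u = 5*c**4 - 3, finishes it.


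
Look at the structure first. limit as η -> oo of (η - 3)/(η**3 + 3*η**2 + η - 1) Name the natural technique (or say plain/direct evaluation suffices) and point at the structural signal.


Diagnosis: dominant-term comparison — at large η only the top-degree terms survive; compare the leading terms and the limit falls out. Viewed as a single quotient this is an ∞/∞ form — an at-infinity application of l'Hôpital's rule would also resolve it; comparing leading growth reads the answer without differentiating.


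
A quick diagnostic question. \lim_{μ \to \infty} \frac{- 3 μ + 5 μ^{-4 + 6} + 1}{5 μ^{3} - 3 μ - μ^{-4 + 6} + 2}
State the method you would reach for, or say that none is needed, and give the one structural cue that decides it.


Method: dominant-term comparison — divide by the highest power of μ present: lower-order terms vanish and the dominant ratio remains. Differentiating the expression as a single quotient would eventually settle it as well; matching dominant growth settles it immediately.


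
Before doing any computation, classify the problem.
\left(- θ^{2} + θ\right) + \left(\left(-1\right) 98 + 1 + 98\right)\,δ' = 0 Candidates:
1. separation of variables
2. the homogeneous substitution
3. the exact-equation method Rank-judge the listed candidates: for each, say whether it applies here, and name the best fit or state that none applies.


Method: no special technique — with δ absent the equation is not coupled at all: direct integration in θ.
- separation of variables — separation is only trivially available — with the unknown absent from the slope this is a direct integration, not a separation problem.
- the homogeneous substitution: rescaling both variables together changes the slope, so no ratio substitution collapses it.
- the exact-equation method — with the unknown absent from both coefficients, the cross-partial test holds emptily — nothing for the exact method to work on.


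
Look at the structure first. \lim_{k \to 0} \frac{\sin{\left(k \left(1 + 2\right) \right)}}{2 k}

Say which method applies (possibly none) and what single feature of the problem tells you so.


Diagnosis: l'Hôpital's rule (0/0) — plug in 0: top and bottom both hit zero, so differentiate each and retry. One could equally expand both pieces locally and compare leading terms; the rule does that in one stroke.


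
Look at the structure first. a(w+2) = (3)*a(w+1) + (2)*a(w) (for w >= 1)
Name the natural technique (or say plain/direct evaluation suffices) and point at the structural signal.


Technique: the characteristic-root method — the recurrence is linear and homogeneous with constant coefficients, so the ansatz r^w turns it into a polynomial equation for r.


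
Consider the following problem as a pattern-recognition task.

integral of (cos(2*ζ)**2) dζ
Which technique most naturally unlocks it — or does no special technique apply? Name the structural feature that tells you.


Best approach: a trigonometric identity — the even trigonometric power cos(2*ζ)**2 reduces by a double-angle identity before any integration is attempted.


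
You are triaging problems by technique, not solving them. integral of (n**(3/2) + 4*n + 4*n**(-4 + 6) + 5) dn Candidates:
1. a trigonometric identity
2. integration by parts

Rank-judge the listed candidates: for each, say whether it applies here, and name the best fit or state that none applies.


Technique: no special technique — scan for structure and find none: constant multiples of powers of n, integrate directly.
- a trigonometric identity: there is no trigonometric structure at all — the integrand carries no sine or cosine to rewrite.
- integration by parts: the integrand does not split as a nonconstant polynomial times an exp, sine, cosine of a linear argument, or logarithm — no polynomial-kernel parts product to differentiate one side of.


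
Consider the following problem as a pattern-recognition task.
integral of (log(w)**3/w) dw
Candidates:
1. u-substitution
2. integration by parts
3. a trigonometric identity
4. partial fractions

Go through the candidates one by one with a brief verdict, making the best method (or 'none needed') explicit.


Verdict: u-substitution — structure check: outer function, inner expression log(w), inner derivative as a factor — the classic u = log(w) pattern.
- u-substitution: applicable, and directly so.
- integration by parts: the nonconstant-polynomial-times-standard-kernel pattern (an exp, sine, cosine, or logarithm partner) is absent.
- a trigonometric identity: with no trigonometric functions present, identity rewriting has no target.
- partial fractions: there is no rational-function structure to decompose.


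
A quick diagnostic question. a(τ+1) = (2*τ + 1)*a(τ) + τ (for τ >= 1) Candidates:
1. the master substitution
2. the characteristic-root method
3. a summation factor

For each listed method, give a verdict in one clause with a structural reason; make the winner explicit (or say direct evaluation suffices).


Verdict: a summation factor — rescale the sequence by the product of the weights 2*τ + 1 so far — the recurrence collapses to a plain running sum.
- the master substitution — the recursion steps by a constant offset, so exponential reindexing is pointless.
- the characteristic-root method: the coefficients change with the index, which the root method cannot absorb.
- a summation factor: yes, a natural case for it.


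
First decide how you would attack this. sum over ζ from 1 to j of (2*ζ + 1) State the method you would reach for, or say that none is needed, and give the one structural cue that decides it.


Diagnosis: no special technique — the summand is a plain polynomial in ζ (expanding first if it arrives factored); standard power-sum formulas evaluate it term by term.


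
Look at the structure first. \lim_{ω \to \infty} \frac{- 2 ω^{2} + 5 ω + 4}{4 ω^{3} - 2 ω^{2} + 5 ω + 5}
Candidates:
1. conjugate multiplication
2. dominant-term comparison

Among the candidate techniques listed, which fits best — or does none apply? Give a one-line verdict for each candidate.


Technique: dominant-term comparison — at large ω only the top-degree terms survive; compare the leading terms and the limit falls out.
- conjugate multiplication — there are no radicals in tension whose conjugate would simplify matters.
- dominant-term comparison: yes, a natural case for it.


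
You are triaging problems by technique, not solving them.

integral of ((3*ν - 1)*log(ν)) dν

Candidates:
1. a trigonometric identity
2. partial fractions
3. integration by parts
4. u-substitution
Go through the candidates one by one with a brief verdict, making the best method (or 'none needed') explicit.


Method: integration by parts — take log(ν) as the piece to differentiate: what remains is a power-rule integral in disguise.
- a trigonometric identity: no sine or cosine appears, so there is nothing for a trigonometric identity to act on.
- partial fractions — there is no rational-function structure to decompose.
- integration by parts: applicable, and directly so.
- u-substitution: no subexpression of the integrand pairs with its own derivative as a factor — individual terms may offer their own substitutions, but any change of variable covering the whole integral would have to be constructed from outside the expression.


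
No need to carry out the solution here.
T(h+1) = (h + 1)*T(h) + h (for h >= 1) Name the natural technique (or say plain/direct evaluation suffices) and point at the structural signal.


Technique: a summation factor — because the multiplier h + 1 is index-dependent, divide through by its running product and sum the resulting differences.


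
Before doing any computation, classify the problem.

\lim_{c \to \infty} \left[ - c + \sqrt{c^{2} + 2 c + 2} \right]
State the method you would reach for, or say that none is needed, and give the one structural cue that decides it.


Method: conjugate multiplication — the ∞ − ∞ radical form is the exact trigger for the conjugate maneuver.


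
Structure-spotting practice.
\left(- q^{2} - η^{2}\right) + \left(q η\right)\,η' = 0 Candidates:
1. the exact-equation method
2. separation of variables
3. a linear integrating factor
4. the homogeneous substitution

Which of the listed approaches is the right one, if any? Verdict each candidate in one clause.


Diagnosis: the homogeneous substitution — the slope is degree-zero homogeneous: the ratio substitution v = η/q collapses it. A Bernoulli rewrite works here as the equation stands — the homogeneous substitution is the more immediate reading.
- the exact-equation method: no potential function has this form as its differential, as written.
- separation of variables — no algebra isolates the independent variable on one side and the unknown on the other.
- a linear integrating factor: a nonlinear term in the unknown puts this outside the integrating-factor template.
- the homogeneous substitution: a fit — the right tool for this form.


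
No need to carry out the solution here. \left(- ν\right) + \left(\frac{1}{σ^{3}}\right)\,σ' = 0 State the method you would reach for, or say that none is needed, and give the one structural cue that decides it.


Verdict: separation of variables — all dependence on the two variables factors apart, the defining separable shape. One could also solve this as an exact equation; with each coefficient in its own variable, separating is the same work with fewer steps.


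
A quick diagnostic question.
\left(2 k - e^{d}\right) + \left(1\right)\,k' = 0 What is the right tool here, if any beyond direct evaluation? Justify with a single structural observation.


Diagnosis: a linear integrating factor — the unknown enters only to the first power against a nonzero forcing term — the integrating-factor template applies directly.


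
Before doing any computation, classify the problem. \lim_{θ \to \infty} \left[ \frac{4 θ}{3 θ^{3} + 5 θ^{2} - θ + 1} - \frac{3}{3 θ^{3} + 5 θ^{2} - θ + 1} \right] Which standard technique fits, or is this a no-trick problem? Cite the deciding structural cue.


Diagnosis: dominant-term comparison — divide by the highest power of θ present: lower-order terms vanish and the dominant ratio remains. l'Hôpital's at-infinity variant applies to the expression viewed as a single quotient; the leading-term comparison is the direct route.


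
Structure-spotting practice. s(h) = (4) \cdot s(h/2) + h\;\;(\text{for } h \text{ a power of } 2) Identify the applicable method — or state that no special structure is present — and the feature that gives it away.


Method: the master substitution — treat m = log base 2 of h as the new clock: one recursion step advances m by one while h scales by 2.


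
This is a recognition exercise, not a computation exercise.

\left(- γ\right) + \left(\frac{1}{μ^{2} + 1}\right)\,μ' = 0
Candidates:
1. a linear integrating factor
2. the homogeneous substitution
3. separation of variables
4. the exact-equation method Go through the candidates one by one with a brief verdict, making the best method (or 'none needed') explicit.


Best approach: separation of variables — solved for the derivative, the right side factors as γ times μ^{2} + 1 — all γ-dependence separates from all μ-dependence.
- a linear integrating factor: the unknown enters nonlinearly (through a power, a denominator, or a transcendental function), which the linear integrating-factor recipe cannot absorb as-is — any repair would come from a preliminary substitution, not the factor.
- the homogeneous substitution — the slope is not a function of the ratio of the variables alone.
- separation of variables: yes — fits the structure here.
- the exact-equation method — any potential here is of the trivial single-variable kind; the exact method earns its name only with genuine cross terms.


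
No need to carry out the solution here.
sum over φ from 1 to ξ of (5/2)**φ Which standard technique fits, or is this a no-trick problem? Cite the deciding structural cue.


Method: the geometric series formula — consecutive terms stand in a fixed index-free ratio — the geometric sum formula closes it.


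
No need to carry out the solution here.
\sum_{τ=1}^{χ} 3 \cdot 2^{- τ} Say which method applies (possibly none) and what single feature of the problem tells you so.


Method: the geometric series formula — consecutive terms stand in a fixed index-free ratio — the geometric sum formula closes it.


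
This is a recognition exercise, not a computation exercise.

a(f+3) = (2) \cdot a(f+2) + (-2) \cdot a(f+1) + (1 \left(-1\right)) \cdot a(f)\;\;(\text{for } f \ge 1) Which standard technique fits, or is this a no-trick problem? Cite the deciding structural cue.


Technique: the characteristic-root method — linear, homogeneous, constant coefficients: solutions of the form r^f exist — find the roots of the characteristic polynomial.


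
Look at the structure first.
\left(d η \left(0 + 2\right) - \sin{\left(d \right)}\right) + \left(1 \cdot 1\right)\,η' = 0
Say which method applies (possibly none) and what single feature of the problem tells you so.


Verdict: a linear integrating factor — linear in the unknown with genuine forcing: multiply through by the exponential of the integrated coefficient and the left side closes into one derivative.


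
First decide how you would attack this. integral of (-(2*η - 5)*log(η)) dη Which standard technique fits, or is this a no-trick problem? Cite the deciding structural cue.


Verdict: integration by parts — take log(η) as the piece to differentiate: what remains is a power-rule integral in disguise.


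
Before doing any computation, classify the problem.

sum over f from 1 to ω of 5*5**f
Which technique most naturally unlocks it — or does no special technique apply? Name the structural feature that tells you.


Diagnosis: the geometric series formula — each summand is the previous one scaled by 5; that constant multiplier is itself the geometric structure.


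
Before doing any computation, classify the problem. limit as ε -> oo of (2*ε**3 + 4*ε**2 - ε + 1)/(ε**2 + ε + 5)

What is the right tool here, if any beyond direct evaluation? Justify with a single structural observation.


Technique: dominant-term comparison — as ε grows, only the highest-degree terms matter — compare leading terms and read the limit off. As a single quotient, the ∞/∞ shape would yield to repeated differentiation as well — the growth comparison gets there in one look.


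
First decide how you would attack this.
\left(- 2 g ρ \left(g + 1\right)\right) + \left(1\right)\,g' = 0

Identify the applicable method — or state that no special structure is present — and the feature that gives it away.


Technique: separation of variables — solved for the derivative, the right side splits multiplicatively into a function of each variable alone — divide and integrate each side. A Bernoulli substitution applies to this equation as given; separation takes the same equation in its displayed form.


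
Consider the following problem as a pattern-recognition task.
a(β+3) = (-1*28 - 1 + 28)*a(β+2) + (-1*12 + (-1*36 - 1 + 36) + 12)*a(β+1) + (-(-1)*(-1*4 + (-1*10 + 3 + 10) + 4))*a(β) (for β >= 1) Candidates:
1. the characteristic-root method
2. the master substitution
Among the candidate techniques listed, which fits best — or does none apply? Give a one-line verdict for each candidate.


Method: the characteristic-root method — constant coefficients and linearity mean the ansatz r^β reduces it to solving the characteristic polynomial.
- the characteristic-root method — applicable, and directly so.
- the master substitution: the recursion steps by a constant offset, so exponential reindexing is pointless.


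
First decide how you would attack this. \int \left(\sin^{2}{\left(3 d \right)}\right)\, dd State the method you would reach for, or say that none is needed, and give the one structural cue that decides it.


Best approach: a trigonometric identity — the even trigonometric power \sin^{2}{\left(3 d \right)} reduces by a double-angle identity before any integration is attempted.


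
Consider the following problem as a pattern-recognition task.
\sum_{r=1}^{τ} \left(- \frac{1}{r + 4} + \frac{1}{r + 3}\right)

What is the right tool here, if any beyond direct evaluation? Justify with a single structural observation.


Method: telescoping — the generic term is a one-step difference of \frac{1}{r + 3}, so partial sums shortcut to endpoint evaluation.


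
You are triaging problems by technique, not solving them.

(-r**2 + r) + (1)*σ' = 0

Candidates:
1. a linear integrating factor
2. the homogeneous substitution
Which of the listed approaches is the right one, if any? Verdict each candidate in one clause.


Verdict: no special technique — solved for the derivative, no σ appears — this is antidifferentiation in r wearing ODE clothing.
- a linear integrating factor: the linear template holds only trivially here (the unknown is absent, so the coefficient is zero) — the method is not the natural label.
- the homogeneous substitution — solved for the derivative, the right side changes under joint scaling of the two variables.


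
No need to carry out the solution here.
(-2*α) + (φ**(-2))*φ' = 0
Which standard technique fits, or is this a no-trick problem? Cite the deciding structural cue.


Method: separation of variables — one side of the product carries the independent variable, the other the unknown — the textbook separation shape. An exactness check succeeds on this form as well — separation and the potential function arrive at the same answer, separation more directly.


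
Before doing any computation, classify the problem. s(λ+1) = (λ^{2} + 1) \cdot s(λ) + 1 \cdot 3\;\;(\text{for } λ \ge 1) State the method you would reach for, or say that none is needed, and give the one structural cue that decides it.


Verdict: a summation factor — rescale the sequence by the product of the weights λ^{2} + 1 so far — the recurrence collapses to a plain running sum.


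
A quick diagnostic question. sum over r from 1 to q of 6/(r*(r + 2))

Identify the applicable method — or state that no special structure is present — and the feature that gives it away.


Verdict: telescoping — rewrite 6/(r*(r + 2)) as simple fractions and successive terms eat each other — only the edges survive.


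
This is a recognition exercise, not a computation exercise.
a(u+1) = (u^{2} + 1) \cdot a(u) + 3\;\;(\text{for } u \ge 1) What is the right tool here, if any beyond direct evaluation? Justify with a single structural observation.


Best approach: a summation factor — because the multiplier u^{2} + 1 is index-dependent, divide through by its running product and sum the resulting differences.


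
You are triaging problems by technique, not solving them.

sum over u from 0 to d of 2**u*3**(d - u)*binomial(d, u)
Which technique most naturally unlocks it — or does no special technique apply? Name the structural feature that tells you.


Diagnosis: the binomial theorem — the summand is term u of a binomial expansion in 2 and 3; the whole sum is a single power.


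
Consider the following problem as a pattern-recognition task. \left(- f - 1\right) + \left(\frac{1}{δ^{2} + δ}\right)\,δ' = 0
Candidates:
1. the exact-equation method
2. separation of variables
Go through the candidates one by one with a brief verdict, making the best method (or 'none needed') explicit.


Best approach: separation of variables — one side of the product carries the independent variable, the other the unknown — the textbook separation shape. A Bernoulli substitution applies to this equation as given; separation takes the same equation in its displayed form.
- the exact-equation method — any potential here is of the trivial single-variable kind; the exact method earns its name only with genuine cross terms.
- separation of variables: a fit — the right tool for this form.


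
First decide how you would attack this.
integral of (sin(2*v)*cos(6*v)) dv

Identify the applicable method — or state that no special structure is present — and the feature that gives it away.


Diagnosis: a trigonometric identity — distinct frequencies under one product (sin(2*v)*cos(6*v)): the product-to-sum identity is the systematic route to an integrable form.


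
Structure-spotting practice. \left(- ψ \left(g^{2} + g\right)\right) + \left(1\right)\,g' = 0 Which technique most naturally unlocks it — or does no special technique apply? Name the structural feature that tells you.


Method: separation of variables — solved for the derivative, the right side splits multiplicatively into a function of each variable alone — divide and integrate each side. Rearranged, this also fits the Bernoulli template directly; separation reads the product structure as given.


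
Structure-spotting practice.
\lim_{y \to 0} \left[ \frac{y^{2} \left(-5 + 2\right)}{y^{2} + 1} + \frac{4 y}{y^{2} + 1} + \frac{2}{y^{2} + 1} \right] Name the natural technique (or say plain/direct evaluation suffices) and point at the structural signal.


Best approach: no special technique — the expression is continuous at the evaluation point — substitute directly; no indeterminate form appears.


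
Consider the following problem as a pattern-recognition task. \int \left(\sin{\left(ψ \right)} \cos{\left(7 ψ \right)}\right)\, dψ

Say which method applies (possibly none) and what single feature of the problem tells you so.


Technique: a trigonometric identity — distinct frequencies under one product (\sin{\left(ψ \right)} \cos{\left(7 ψ \right)}): the product-to-sum identity is the systematic route to an integrable form.


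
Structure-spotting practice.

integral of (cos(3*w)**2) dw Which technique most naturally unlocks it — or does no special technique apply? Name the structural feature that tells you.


Method: a trigonometric identity — the even exponent on cos(3*w)**2 signals one move: rewrite via cos of the doubled angle.


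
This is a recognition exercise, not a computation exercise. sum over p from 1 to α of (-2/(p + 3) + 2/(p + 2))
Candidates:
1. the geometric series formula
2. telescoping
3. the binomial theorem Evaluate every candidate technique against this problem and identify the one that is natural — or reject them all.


Best approach: telescoping — each term adds 2/(p + 2) and subtracts the same expression advanced one index; that subtracted piece cancels against the next term's added copy — only the boundary terms survive.
- the geometric series formula: the term-to-term ratio changes with the index, so the geometric formula cannot close it.
- telescoping — a fit — the right tool for this form.
- the binomial theorem: there is no sum-raised-to-a-power identity hiding in these terms.


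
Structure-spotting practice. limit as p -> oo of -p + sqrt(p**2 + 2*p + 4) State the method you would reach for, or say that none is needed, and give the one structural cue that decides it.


Verdict: conjugate multiplication — the ∞ − ∞ radical form is the exact trigger for the conjugate maneuver.


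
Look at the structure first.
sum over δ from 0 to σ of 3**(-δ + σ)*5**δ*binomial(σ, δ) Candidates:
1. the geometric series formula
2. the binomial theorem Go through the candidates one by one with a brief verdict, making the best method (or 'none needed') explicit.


Method: the binomial theorem — the binomial coefficients weight matched powers of 5 and 3, which is exactly the expansion of a binomial power.
- the geometric series formula — dividing successive terms gives an index-dependent quantity, not a constant.
- the binomial theorem — applies; the problem has the shape this method handles.


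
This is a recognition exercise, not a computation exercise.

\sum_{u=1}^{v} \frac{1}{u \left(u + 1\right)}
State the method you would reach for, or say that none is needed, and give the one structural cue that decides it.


Method: telescoping — rewrite \frac{1}{u \left(u + 1\right)} as simple fractions and successive terms eat each other — only the edges survive.


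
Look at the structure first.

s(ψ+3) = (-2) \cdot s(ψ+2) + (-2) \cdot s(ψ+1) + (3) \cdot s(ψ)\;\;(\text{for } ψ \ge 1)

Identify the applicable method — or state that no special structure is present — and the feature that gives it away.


Best approach: the characteristic-root method — constant coefficients and linearity mean the ansatz r^ψ reduces it to solving the characteristic polynomial.


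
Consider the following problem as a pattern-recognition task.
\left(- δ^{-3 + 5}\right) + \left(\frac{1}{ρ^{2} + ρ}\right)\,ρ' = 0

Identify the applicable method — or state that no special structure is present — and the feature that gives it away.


Best approach: separation of variables — solved for the derivative, the right side factors as δ^{-3 + 5} times ρ^{2} + ρ — all δ-dependence separates from all ρ-dependence. Rearranged, this also fits the Bernoulli template directly; separation reads the product structure as given.


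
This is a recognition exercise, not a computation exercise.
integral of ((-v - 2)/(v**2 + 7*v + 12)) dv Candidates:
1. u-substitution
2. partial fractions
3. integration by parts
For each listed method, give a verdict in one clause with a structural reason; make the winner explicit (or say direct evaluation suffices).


Verdict: partial fractions — a proper rational integrand over the factorable v**2 + 7*v + 12: partial fractions reduce it to elementary pieces.
- u-substitution: no subexpression of the integrand pairs with its own derivative as a factor — individual terms may offer their own substitutions, but any change of variable covering the whole integral would have to be constructed from outside the expression.
- partial fractions — applicable, and directly so.
- integration by parts — no split into a nonconstant polynomial times one of the standard kernels — exp, sine, or cosine of a linear argument, or a logarithm — applies here.


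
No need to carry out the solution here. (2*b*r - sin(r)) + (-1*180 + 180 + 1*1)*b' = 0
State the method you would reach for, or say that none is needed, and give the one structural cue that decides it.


Method: a linear integrating factor — the unknown enters only to the first power against a nonzero forcing term — the integrating-factor template applies directly.


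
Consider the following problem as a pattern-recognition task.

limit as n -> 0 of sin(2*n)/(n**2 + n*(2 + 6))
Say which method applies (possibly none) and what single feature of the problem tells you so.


Best approach: l'Hôpital's rule (0/0) — both numerator and denominator vanish at 0: the genuine 0/0 indeterminate that l'Hôpital exists for. Expanding numerator and denominator to first order gives the same value — the rule automates exactly that.


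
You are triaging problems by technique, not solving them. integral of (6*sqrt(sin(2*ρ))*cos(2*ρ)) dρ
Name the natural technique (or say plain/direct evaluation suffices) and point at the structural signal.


Method: u-substitution — everything non-trivial happens through the inner expression sin(2*ρ), and its derivative accounts for the remaining factor up to a constant, so set u = sin(2*ρ).


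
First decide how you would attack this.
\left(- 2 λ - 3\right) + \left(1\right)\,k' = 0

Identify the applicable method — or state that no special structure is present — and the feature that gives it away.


Method: no special technique — solved for the derivative, no k appears — this is antidifferentiation in λ wearing ODE clothing.


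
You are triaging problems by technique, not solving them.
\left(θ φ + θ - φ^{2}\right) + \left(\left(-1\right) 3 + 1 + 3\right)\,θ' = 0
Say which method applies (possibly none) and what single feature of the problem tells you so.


Verdict: a linear integrating factor — linear in the unknown with genuine forcing: multiply through by the exponential of the integrated coefficient and the left side closes into one derivative.


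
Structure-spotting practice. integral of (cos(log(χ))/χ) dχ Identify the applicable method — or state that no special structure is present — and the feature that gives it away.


Diagnosis: u-substitution — collected, the integrand has one factor that is, up to a constant, the derivative of an inner expression the rest depends on — substitute for that inner expression.


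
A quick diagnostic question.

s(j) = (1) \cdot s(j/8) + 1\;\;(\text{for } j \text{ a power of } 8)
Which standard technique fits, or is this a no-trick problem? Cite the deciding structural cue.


Verdict: the master substitution — the argument shrinks by the factor 8, so measure the index on a logarithmic scale and the recursion becomes a shift.


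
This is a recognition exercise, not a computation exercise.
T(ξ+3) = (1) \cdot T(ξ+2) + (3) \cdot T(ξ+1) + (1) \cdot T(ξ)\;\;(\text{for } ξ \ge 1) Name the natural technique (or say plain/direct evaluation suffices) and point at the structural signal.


Diagnosis: the characteristic-root method — shift-invariance with fixed coefficients calls for exponential trials; the characteristic polynomial finds every r^ξ.


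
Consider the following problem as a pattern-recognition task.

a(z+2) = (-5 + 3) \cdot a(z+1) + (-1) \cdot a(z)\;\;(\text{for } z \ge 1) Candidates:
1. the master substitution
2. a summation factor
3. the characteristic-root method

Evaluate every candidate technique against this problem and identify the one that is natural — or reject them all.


Verdict: the characteristic-root method — no index-dependence in the weights and nothing inhomogeneous: classic characteristic-equation setup.
- the master substitution — this is shift-type recursion, outside the divide-and-conquer template.
- a summation factor: the recurrence reaches back more than one step, outside the first-order family a summation factor normalizes.
- the characteristic-root method — yes, a natural case for it.


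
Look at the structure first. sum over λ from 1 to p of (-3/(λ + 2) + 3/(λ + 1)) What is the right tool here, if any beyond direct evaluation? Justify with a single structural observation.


Technique: telescoping — a difference of consecutive values of one function (3/(λ + 1) at one index and the next) — telescoping by construction.


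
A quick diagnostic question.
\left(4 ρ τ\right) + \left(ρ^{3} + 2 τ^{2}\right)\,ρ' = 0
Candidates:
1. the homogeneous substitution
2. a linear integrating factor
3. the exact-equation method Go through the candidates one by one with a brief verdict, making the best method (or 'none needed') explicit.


Best approach: the exact-equation method — take the mixed partials of 4 ρ τ and ρ^{3} + 2 τ^{2}: they are equal, which certifies an exact differential.
- the homogeneous substitution: the slope is not a function of the ratio of the variables alone.
- a linear integrating factor — the unknown enters nonlinearly (through a power, a denominator, or a transcendental function), which the linear integrating-factor recipe cannot absorb as-is — any repair would come from a preliminary substitution, not the factor.
- the exact-equation method: a fit — the right tool for this form.


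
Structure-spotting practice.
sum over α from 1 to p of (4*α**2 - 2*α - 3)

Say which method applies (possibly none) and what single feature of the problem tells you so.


Verdict: no special technique — with only polynomial terms in α present, the classical sum-of-powers identities are all you need.


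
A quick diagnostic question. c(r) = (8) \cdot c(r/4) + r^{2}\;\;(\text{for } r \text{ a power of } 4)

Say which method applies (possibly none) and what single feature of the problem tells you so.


Technique: the master substitution — the argument contracts 4-fold per step: reindex r exponentially and solve the linear recurrence in the new index.


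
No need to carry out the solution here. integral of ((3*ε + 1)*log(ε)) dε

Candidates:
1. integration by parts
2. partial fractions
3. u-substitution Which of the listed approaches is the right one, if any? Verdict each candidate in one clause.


Best approach: integration by parts — log(ε) blocks direct integration but differentiates to something rational — parts with the polynomial factor 3*ε + 1 as dv.
- integration by parts — yes, a natural case for it.
- partial fractions — there is no rational-function structure to decompose.
- u-substitution: no subexpression of the integrand pairs with its own derivative as a factor — individual terms may offer their own substitutions, but any change of variable covering the whole integral would have to be constructed from outside the expression.


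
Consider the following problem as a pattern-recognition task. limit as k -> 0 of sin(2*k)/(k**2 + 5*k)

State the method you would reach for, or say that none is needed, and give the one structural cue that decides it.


Verdict: l'Hôpital's rule (0/0) — plug in 0: top and bottom both hit zero, so differentiate each and retry. Known elementary limits would finish this too — the rule just bypasses the case analysis.


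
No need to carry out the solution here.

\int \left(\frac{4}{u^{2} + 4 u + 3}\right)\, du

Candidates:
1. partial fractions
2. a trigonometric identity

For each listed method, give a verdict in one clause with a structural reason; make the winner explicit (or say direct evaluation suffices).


Diagnosis: partial fractions — the bottom, u^{2} + 4 u + 3, comes apart into simple factors, and a proper rational function over split factors decomposes.
- partial fractions — a fit — the right tool for this form.
- a trigonometric identity — there is no trigonometric structure at all — the integrand carries no sine or cosine to rewrite.


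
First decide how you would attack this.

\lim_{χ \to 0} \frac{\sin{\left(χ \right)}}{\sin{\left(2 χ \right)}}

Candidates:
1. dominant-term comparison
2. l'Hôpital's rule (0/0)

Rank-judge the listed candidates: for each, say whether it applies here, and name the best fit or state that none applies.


Best approach: l'Hôpital's rule (0/0) — plug in 0: top and bottom both hit zero, so differentiate each and retry. A local series expansion at the point resolves it as well; the rule is the packaged version of that step.
- dominant-term comparison: leading-power comparison does not apply to this form.
- l'Hôpital's rule (0/0): yes — fits the structure here.


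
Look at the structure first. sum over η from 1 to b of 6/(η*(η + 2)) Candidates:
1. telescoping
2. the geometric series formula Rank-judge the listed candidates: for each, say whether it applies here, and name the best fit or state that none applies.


Method: telescoping — rewrite 6/(η*(η + 2)) as simple fractions and successive terms eat each other — only the edges survive.
- telescoping — yes — fits the structure here.
- the geometric series formula: no single multiplier carries one term to the next throughout the sum.


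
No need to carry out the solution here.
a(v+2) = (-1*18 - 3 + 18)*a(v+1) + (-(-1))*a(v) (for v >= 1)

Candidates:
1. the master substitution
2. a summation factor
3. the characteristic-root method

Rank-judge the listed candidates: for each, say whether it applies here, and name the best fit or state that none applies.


Technique: the characteristic-root method — fixed numeric weights on consecutive terms and no forcing term added: the root method in its home territory.
- the master substitution — the recursion steps by a constant offset, so exponential reindexing is pointless.
- a summation factor: a summation factor telescopes one-step recursions; this one carries higher-order memory.
- the characteristic-root method: applies; the problem has the shape this method handles.


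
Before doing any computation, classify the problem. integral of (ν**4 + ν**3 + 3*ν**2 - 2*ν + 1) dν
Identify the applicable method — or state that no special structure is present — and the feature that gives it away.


Method: no special technique — nothing composite, nothing rational, nothing trigonometric — each constant-multiple power of ν integrates by the power rule alone.


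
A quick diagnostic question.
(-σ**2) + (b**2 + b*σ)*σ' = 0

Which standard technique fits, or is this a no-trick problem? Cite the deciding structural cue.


Method: the homogeneous substitution — solved for the derivative, the right side is unchanged under scaling b and σ together — it depends only on the ratio σ/b, so substitute a single ratio variable. A Bernoulli-style rewrite — possibly after exchanging which variable is treated as dependent — would work as well; the homogeneous substitution is the more immediate reading here.
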